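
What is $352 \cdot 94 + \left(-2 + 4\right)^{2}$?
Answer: $33092$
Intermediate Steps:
$352 \cdot 94 + \left(-2 + 4\right)^{2} = 33088 + 2^{2} = 33088 + 4 = 33092$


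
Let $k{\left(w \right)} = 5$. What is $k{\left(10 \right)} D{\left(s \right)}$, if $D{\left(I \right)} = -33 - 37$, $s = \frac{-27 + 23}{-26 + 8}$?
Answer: $-350$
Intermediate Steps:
$s = \frac{2}{9}$ ($s = - \frac{4}{-18} = \left(-4\right) \left(- \frac{1}{18}\right) = \frac{2}{9} \approx 0.22222$)
$D{\left(I \right)} = -70$
$k{\left(10 \right)} D{\left(s \right)} = 5 \left(-70\right) = -350$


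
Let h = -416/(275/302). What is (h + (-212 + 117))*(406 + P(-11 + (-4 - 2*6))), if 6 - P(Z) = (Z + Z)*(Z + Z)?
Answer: 379999528/275 ≈ 1.3818e+6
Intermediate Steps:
P(Z) = 6 - 4*Z**2 (P(Z) = 6 - (Z + Z)*(Z + Z) = 6 - 2*Z*2*Z = 6 - 4*Z**2)
h = -125632/275 (h = -416/(275*(1/302)) = -416/275/302 = -416*302/275 = -125632/275 ≈ -456.84)
(h + (-212 + 117))*(406 + P(-11 + (-4 - 2*6))) = (-125632/275 + (-212 + 117))*(406 + (6 - 4*(-11 + (-4 - 2*6))**2)) = (-125632/275 - 95)*(406 + (6 - 4*(-11 + (-4 - 12))**2)) = -151757*(406 + (6 - 4*(-11 - 16)**2))/275 = -151757*(406 + (6 - 4*(-27)**2))/275 = -151757*(406 + (6 - 4*729))/275 = -151757*(406 + (6 - 2916))/275 = -151757*(406 - 2910)/275 = -151757/275*(-2504) = 379999528/275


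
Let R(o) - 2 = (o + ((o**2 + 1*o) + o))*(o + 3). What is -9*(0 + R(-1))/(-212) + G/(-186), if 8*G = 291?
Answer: -7373/26288 ≈ -0.28047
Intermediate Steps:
G = 291/8 (G = (1/8)*291 = 291/8 ≈ 36.375)
R(o) = 2 + (3 + o)*(o**2 + 3*o) (R(o) = 2 + (o + ((o**2 + 1*o) + o))*(o + 3) = 2 + (o + ((o**2 + o) + o))*(3 + o) = 2 + (o + ((o + o**2) + o))*(3 + o) = 2 + (o + (o**2 + 2*o))*(3 + o) = 2 + (o**2 + 3*o)*(3 + o) = 2 + (3 + o)*(o**2 + 3*o))
-9*(0 + R(-1))/(-212) + G/(-186) = -9*(0 + (2 + (-1)**3 + 6*(-1)**2 + 9*(-1)))/(-212) + (291/8)/(-186) = -9*(0 + (2 - 1 + 6*1 - 9))*(-1/212) + (291/8)*(-1/186) = -9*(0 + (2 - 1 + 6 - 9))*(-1/212) - 97/496 = -9*(0 - 2)*(-1/212) - 97/496 = -9*(-2)*(-1/212) - 97/496 = 18*(-1/212) - 97/496 = -9/106 - 97/496 = -7373/26288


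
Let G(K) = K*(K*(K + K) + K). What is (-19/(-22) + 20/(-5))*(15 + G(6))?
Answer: -33327/22 ≈ -1514.9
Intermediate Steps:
G(K) = K*(K + 2*K**2) (G(K) = K*(K*(2*K) + K) = K*(2*K**2 + K) = K*(K + 2*K**2))
(-19/(-22) + 20/(-5))*(15 + G(6)) = (-19/(-22) + 20/(-5))*(15 + 6**2*(1 + 2*6)) = (-19*(-1/22) + 20*(-1/5))*(15 + 36*(1 + 12)) = (19/22 - 4)*(15 + 36*13) = -69*(15 + 468)/22 = -69/22*483 = -33327/22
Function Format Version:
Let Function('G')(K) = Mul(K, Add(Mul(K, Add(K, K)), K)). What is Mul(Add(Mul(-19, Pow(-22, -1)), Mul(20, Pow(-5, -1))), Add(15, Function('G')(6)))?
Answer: Rational(-33327, 22) ≈ -1514.9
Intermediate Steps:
Function('G')(K) = Mul(K, Add(K, Mul(2, Pow(K, 2)))) (Function('G')(K) = Mul(K, Add(Mul(K, Mul(2, K)), K)) = Mul(K, Add(Mul(2, Pow(K, 2)), K)) = Mul(K, Add(K, Mul(2, Pow(K, 2)))))
Mul(Add(Mul(-19, Pow(-22, -1)), Mul(20, Pow(-5, -1))), Add(15, Function('G')(6))) = Mul(Add(Mul(-19, Pow(-22, -1)), Mul(20, Pow(-5, -1))), Add(15, Mul(Pow(6, 2), Add(1, Mul(2, 6))))) = Mul(Add(Mul(-19, Rational(-1, 22)), Mul(20, Rational(-1, 5))), Add(15, Mul(36, Add(1, 12)))) = Mul(Add(Rational(19, 22), -4), Add(15, Mul(36, 13))) = Mul(Rational(-69, 22), Add(15, 468)) = Mul(Rational(-69, 22), 483) = Rational(-33327, 22)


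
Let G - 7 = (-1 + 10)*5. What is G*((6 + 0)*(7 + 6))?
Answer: 4056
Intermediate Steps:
G = 52 (G = 7 + (-1 + 10)*5 = 7 + 9*5 = 7 + 45 = 52)
G*((6 + 0)*(7 + 6)) = 52*((6 + 0)*(7 + 6)) = 52*(6*13) = 52*78 = 4056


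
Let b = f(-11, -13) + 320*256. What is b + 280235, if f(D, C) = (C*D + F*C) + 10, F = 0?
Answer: 362308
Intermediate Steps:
f(D, C) = 10 + C*D (f(D, C) = (C*D + 0*C) + 10 = (C*D + 0) + 10 = C*D + 10 = 10 + C*D)
b = 82073 (b = (10 - 13*(-11)) + 320*256 = (10 + 143) + 81920 = 153 + 81920 = 82073)
b + 280235 = 82073 + 280235 = 362308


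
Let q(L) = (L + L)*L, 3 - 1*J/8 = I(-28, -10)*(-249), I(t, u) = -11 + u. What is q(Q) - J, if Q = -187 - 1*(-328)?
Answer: 81570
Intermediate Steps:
J = -41808 (J = 24 - 8*(-11 - 10)*(-249) = 24 - (-168)*(-249) = 24 - 8*5229 = 24 - 41832 = -41808)
Q = 141 (Q = -187 + 328 = 141)
q(L) = 2*L² (q(L) = (2*L)*L = 2*L²)
q(Q) - J = 2*141² - 1*(-41808) = 2*19881 + 41808 = 39762 + 41808 = 81570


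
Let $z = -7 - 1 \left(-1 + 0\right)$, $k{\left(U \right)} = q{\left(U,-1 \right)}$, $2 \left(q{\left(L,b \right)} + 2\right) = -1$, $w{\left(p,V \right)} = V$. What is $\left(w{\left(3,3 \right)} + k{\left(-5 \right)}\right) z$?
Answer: $-3$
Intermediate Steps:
$q{\left(L,b \right)} = - \frac{5}{2}$ ($q{\left(L,b \right)} = -2 + \frac{1}{2} \left(-1\right) = -2 - \frac{1}{2} = - \frac{5}{2}$)
$k{\left(U \right)} = - \frac{5}{2}$
$z = -6$ ($z = -7 - 1 \left(-1\right) = -7 - -1 = -7 + 1 = -6$)
$\left(w{\left(3,3 \right)} + k{\left(-5 \right)}\right) z = \left(3 - \frac{5}{2}\right) \left(-6\right) = \frac{1}{2} \left(-6\right) = -3$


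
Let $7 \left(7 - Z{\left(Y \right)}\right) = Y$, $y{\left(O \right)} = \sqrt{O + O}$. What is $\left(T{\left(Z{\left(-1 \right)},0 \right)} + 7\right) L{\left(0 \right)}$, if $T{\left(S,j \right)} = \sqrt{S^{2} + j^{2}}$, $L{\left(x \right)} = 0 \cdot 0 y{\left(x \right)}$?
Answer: $0$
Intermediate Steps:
$y{\left(O \right)} = \sqrt{2} \sqrt{O}$ ($y{\left(O \right)} = \sqrt{2 O} = \sqrt{2} \sqrt{O}$)
$Z{\left(Y \right)} = 7 - \frac{Y}{7}$
$L{\left(x \right)} = 0$ ($L{\left(x \right)} = 0 \cdot 0 \sqrt{2} \sqrt{x} = 0 \sqrt{2} \sqrt{x} = 0$)
$\left(T{\left(Z{\left(-1 \right)},0 \right)} + 7\right) L{\left(0 \right)} = \left(\sqrt{\left(7 - - \frac{1}{7}\right)^{2} + 0^{2}} + 7\right) 0 = \left(\sqrt{\left(7 + \frac{1}{7}\right)^{2} + 0} + 7\right) 0 = \left(\sqrt{\left(\frac{50}{7}\right)^{2} + 0} + 7\right) 0 = \left(\sqrt{\frac{2500}{49} + 0} + 7\right) 0 = \left(\sqrt{\frac{2500}{49}} + 7\right) 0 = \left(\frac{50}{7} + 7\right) 0 = \frac{99}{7} \cdot 0 = 0$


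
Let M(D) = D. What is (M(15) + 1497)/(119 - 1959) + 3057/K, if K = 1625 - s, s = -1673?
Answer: 19947/189635 ≈ 0.10519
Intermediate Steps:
K = 3298 (K = 1625 - 1*(-1673) = 1625 + 1673 = 3298)
(M(15) + 1497)/(119 - 1959) + 3057/K = (15 + 1497)/(119 - 1959) + 3057/3298 = 1512/(-1840) + 3057*(1/3298) = 1512*(-1/1840) + 3057/3298 = -189/230 + 3057/3298 = 19947/189635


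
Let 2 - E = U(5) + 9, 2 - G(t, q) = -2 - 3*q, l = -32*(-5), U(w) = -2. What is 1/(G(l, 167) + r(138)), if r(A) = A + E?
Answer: 1/638 ≈ 0.0015674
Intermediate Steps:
l = 160
G(t, q) = 4 + 3*q (G(t, q) = 2 - (-2 - 3*q) = 2 + (2 + 3*q) = 4 + 3*q)
E = -5 (E = 2 - (-2 + 9) = 2 - 1*7 = 2 - 7 = -5)
r(A) = -5 + A (r(A) = A - 5 = -5 + A)
1/(G(l, 167) + r(138)) = 1/((4 + 3*167) + (-5 + 138)) = 1/((4 + 501) + 133) = 1/(505 + 133) = 1/638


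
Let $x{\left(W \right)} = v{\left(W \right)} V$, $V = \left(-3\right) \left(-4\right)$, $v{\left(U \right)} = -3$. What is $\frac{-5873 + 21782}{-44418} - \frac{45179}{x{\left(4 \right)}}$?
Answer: $\frac{334364683}{266508} \approx 1254.6$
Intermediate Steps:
$V = 12$
$x{\left(W \right)} = -36$ ($x{\left(W \right)} = \left(-3\right) 12 = -36$)
$\frac{-5873 + 21782}{-44418} - \frac{45179}{x{\left(4 \right)}} = \frac{-5873 + 21782}{-44418} - \frac{45179}{-36} = 15909 \left(- \frac{1}{44418}\right) - - \frac{45179}{36} = - \frac{5303}{14806} + \frac{45179}{36} = \frac{334364683}{266508}$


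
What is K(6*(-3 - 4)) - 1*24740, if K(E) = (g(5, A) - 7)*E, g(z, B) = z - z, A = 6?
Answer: -24446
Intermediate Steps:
g(z, B) = 0
K(E) = -7*E (K(E) = (0 - 7)*E = -7*E)
K(6*(-3 - 4)) - 1*24740 = -42*(-3 - 4) - 1*24740 = -42*(-7) - 24740 = -7*(-42) - 24740 = 294 - 24740 = -24446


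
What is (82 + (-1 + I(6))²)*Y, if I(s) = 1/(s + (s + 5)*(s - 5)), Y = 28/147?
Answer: 13688/867 ≈ 15.788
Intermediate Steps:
Y = 4/21 (Y = 28*(1/147) = 4/21 ≈ 0.19048)
I(s) = 1/(s + (-5 + s)*(5 + s)) (I(s) = 1/(s + (5 + s)*(-5 + s)) = 1/(s + (-5 + s)*(5 + s)))
(82 + (-1 + I(6))²)*Y = (82 + (-1 + 1/(-25 + 6 + 6²))²)*(4/21) = (82 + (-1 + 1/(-25 + 6 + 36))²)*(4/21) = (82 + (-1 + 1/17)²)*(4/21) = (82 + (-16/17)²)*(4/21) = (82 + 256/289)*(4/21) = (23954/289)*(4/21) = 13688/867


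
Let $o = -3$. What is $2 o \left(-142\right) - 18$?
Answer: $834$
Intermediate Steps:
$2 o \left(-142\right) - 18 = 2 \left(-3\right) \left(-142\right) - 18 = \left(-6\right) \left(-142\right) - 18 = 852 - 18 = 834$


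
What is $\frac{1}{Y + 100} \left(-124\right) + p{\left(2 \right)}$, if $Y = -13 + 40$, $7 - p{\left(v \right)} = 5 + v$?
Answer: $- \frac{124}{127} \approx -0.97638$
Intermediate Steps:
$p{\left(v \right)} = 2 - v$ ($p{\left(v \right)} = 7 - \left(5 + v\right) = 2 - v$)
$Y = 27$
$\frac{1}{Y + 100} \left(-124\right) + p{\left(2 \right)} = \frac{1}{27 + 100} \left(-124\right) + \left(2 - 2\right) = \frac{1}{127} \left(-124\right) + \left(2 - 2\right) = \frac{1}{127} \left(-124\right) + 0 = - \frac{124}{127} + 0 = - \frac{124}{127}$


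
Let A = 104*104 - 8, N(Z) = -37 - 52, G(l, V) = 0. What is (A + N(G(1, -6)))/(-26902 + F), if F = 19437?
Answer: -10719/7465 ≈ -1.4359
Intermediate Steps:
N(Z) = -89
A = 10808 (A = 10816 - 8 = 10808)
(A + N(G(1, -6)))/(-26902 + F) = (10808 - 89)/(-26902 + 19437) = 10719/(-7465) = 10719*(-1/7465) = -10719/7465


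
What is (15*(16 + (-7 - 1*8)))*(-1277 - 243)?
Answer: -22800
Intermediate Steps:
(15*(16 + (-7 - 1*8)))*(-1277 - 243) = (15*(16 + (-7 - 8)))*(-1520) = (15*(16 - 15))*(-1520) = (15*1)*(-1520) = 15*(-1520) = -22800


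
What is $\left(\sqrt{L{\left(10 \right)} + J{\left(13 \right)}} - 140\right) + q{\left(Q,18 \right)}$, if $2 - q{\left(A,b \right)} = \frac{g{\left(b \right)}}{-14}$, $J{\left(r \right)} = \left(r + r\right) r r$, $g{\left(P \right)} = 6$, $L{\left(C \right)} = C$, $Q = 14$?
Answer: $- \frac{963}{7} + 2 \sqrt{1101} \approx -71.209$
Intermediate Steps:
$J{\left(r \right)} = 2 r^{3}$ ($J{\left(r \right)} = 2 r r r = 2 r^{2} r = 2 r^{3}$)
$q{\left(A,b \right)} = \frac{17}{7}$ ($q{\left(A,b \right)} = 2 - \frac{6}{-14} = 2 - 6 \left(- \frac{1}{14}\right) = 2 - - \frac{3}{7} = 2 + \frac{3}{7} = \frac{17}{7}$)
$\left(\sqrt{L{\left(10 \right)} + J{\left(13 \right)}} - 140\right) + q{\left(Q,18 \right)} = \left(\sqrt{10 + 2 \cdot 13^{3}} - 140\right) + \frac{17}{7} = \left(\sqrt{10 + 2 \cdot 2197} - 140\right) + \frac{17}{7} = \left(\sqrt{10 + 4394} - 140\right) + \frac{17}{7} = \left(\sqrt{4404} - 140\right) + \frac{17}{7} = \left(2 \sqrt{1101} - 140\right) + \frac{17}{7} = \left(-140 + 2 \sqrt{1101}\right) + \frac{17}{7} = - \frac{963}{7} + 2 \sqrt{1101}$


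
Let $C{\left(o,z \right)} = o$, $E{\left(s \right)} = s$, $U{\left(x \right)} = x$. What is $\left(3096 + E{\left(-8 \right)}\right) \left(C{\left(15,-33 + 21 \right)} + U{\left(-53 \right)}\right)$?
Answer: $-117344$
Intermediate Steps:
$\left(3096 + E{\left(-8 \right)}\right) \left(C{\left(15,-33 + 21 \right)} + U{\left(-53 \right)}\right) = \left(3096 - 8\right) \left(15 - 53\right) = 3088 \left(-38\right) = -117344$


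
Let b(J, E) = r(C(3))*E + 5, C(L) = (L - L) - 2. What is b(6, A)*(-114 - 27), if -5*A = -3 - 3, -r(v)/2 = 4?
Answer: 3243/5 ≈ 648.60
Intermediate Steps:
C(L) = -2 (C(L) = 0 - 2 = -2)
r(v) = -8 (r(v) = -2*4 = -8)
A = 6/5 (A = -(-3 - 3)/5 = -1/5*(-6) = 6/5 ≈ 1.2000)
b(J, E) = 5 - 8*E (b(J, E) = -8*E + 5 = 5 - 8*E)
b(6, A)*(-114 - 27) = (5 - 8*6/5)*(-114 - 27) = (5 - 48/5)*(-141) = -23/5*(-141) = 3243/5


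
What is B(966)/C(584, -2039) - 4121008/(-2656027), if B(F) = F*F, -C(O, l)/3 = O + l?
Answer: 277386192348/1288173095 ≈ 215.33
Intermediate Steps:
C(O, l) = -3*O - 3*l (C(O, l) = -3*(O + l) = -3*O - 3*l)
B(F) = F²
B(966)/C(584, -2039) - 4121008/(-2656027) = 966²/(-3*584 - 3*(-2039)) - 4121008/(-2656027) = 933156/(-1752 + 6117) - 4121008*(-1/2656027) = 933156/4365 + 4121008/2656027 = 933156*(1/4365) + 4121008/2656027 = 103684/485 + 4121008/2656027 = 277386192348/1288173095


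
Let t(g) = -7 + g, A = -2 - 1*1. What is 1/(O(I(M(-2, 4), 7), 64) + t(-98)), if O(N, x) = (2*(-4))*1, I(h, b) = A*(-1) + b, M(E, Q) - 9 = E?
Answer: -1/113 ≈ -0.0088496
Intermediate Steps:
A = -3 (A = -2 - 1 = -3)
M(E, Q) = 9 + E
I(h, b) = 3 + b (I(h, b) = -3*(-1) + b = 3 + b)
O(N, x) = -8 (O(N, x) = -8*1 = -8)
1/(O(I(M(-2, 4), 7), 64) + t(-98)) = 1/(-8 + (-7 - 98)) = 1/(-8 - 105) = 1/(-113) = -1/113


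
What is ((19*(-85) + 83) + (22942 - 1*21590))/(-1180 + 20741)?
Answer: -180/19561 ≈ -0.0092020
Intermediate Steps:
((19*(-85) + 83) + (22942 - 1*21590))/(-1180 + 20741) = ((-1615 + 83) + (22942 - 21590))/19561 = (-1532 + 1352)*(1/19561) = -180*1/19561 = -180/19561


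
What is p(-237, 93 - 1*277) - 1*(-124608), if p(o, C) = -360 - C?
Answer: 124432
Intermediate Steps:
p(-237, 93 - 1*277) - 1*(-124608) = (-360 - (93 - 1*277)) - 1*(-124608) = (-360 - (93 - 277)) + 124608 = (-360 - 1*(-184)) + 124608 = (-360 + 184) + 124608 = -176 + 124608 = 124432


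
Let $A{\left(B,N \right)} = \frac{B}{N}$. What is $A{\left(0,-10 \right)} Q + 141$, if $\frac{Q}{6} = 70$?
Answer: $141$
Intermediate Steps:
$Q = 420$ ($Q = 6 \cdot 70 = 420$)
$A{\left(0,-10 \right)} Q + 141 = \frac{0}{-10} \cdot 420 + 141 = 0 \left(- \frac{1}{10}\right) 420 + 141 = 0 \cdot 420 + 141 = 0 + 141 = 141$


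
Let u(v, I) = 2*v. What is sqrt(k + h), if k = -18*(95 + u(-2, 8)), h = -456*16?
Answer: I*sqrt(8934) ≈ 94.52*I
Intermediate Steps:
h = -7296
k = -1638 (k = -18*(95 + 2*(-2)) = -18*(95 - 4) = -18*91 = -1638)
sqrt(k + h) = sqrt(-1638 - 7296) = sqrt(-8934) = I*sqrt(8934)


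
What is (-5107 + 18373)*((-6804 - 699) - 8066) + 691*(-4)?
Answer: -206541118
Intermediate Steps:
(-5107 + 18373)*((-6804 - 699) - 8066) + 691*(-4) = 13266*(-7503 - 8066) - 2764 = 13266*(-15569) - 2764 = -206538354 - 2764 = -206541118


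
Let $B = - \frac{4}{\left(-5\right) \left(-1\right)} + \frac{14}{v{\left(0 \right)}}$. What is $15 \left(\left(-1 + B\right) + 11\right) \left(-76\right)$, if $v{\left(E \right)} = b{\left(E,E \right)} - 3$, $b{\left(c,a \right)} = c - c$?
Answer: $-5168$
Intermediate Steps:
$b{\left(c,a \right)} = 0$
$v{\left(E \right)} = -3$ ($v{\left(E \right)} = 0 - 3 = -3$)
$B = - \frac{82}{15}$ ($B = - \frac{4}{\left(-5\right) \left(-1\right)} + \frac{14}{-3} = - \frac{4}{5} + 14 \left(- \frac{1}{3}\right) = \left(-4\right) \frac{1}{5} - \frac{14}{3} = - \frac{4}{5} - \frac{14}{3} = - \frac{82}{15} \approx -5.4667$)
$15 \left(\left(-1 + B\right) + 11\right) \left(-76\right) = 15 \left(\left(-1 - \frac{82}{15}\right) + 11\right) \left(-76\right) = 15 \left(- \frac{97}{15} + 11\right) \left(-76\right) = 15 \cdot \frac{68}{15} \left(-76\right) = 68 \left(-76\right) = -5168$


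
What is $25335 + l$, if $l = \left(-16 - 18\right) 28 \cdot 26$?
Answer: $583$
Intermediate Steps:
$l = -24752$ ($l = \left(-16 - 18\right) 28 \cdot 26 = \left(-34\right) 28 \cdot 26 = \left(-952\right) 26 = -24752$)
$25335 + l = 25335 - 24752 = 583$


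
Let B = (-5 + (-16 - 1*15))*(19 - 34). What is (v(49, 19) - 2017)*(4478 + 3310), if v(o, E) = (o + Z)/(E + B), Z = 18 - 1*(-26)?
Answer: -8780269080/559 ≈ -1.5707e+7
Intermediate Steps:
B = 540 (B = (-5 + (-16 - 15))*(-15) = (-5 - 31)*(-15) = -36*(-15) = 540)
Z = 44 (Z = 18 + 26 = 44)
v(o, E) = (44 + o)/(540 + E) (v(o, E) = (o + 44)/(E + 540) = (44 + o)/(540 + E))
(v(49, 19) - 2017)*(4478 + 3310) = ((44 + 49)/(540 + 19) - 2017)*(4478 + 3310) = (93/559 - 2017)*7788 = -1127410/559*7788 = -8780269080/559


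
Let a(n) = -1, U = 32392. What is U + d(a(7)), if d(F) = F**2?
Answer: 32393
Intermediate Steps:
U + d(a(7)) = 32392 + (-1)**2 = 32392 + 1 = 32393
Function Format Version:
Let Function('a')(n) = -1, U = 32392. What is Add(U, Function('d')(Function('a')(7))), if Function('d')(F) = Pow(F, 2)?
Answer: 32393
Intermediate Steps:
Add(U, Function('d')(Function('a')(7))) = Add(32392, Pow(-1, 2)) = Add(32392, 1) = 32393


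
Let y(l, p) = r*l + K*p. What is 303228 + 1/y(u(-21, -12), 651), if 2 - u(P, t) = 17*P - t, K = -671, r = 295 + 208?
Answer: 79530639839/262280 ≈ 3.0323e+5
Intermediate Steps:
r = 503
u(P, t) = 2 + t - 17*P (u(P, t) = 2 - (17*P - t) = 2 - (-t + 17*P) = 2 + (t - 17*P) = 2 + t - 17*P)
y(l, p) = -671*p + 503*l (y(l, p) = 503*l - 671*p = -671*p + 503*l)
303228 + 1/y(u(-21, -12), 651) = 303228 + 1/(-671*651 + 503*(2 - 12 - 17*(-21))) = 303228 + 1/(-436821 + 503*(2 - 12 + 357)) = 303228 + 1/(-436821 + 503*347) = 303228 + 1/(-436821 + 174541) = 303228 + 1/(-262280) = 303228 - 1/262280 = 79530639839/262280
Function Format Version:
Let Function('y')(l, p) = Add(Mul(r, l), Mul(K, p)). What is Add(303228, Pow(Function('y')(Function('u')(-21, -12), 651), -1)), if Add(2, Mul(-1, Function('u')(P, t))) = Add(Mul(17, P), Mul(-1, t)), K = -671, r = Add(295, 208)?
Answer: Rational(79530639839, 262280) ≈ 3.0323e+5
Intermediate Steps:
r = 503
Function('u')(P, t) = Add(2, t, Mul(-17, P)) (Function('u')(P, t) = Add(2, Mul(-1, Add(Mul(17, P), Mul(-1, t)))) = Add(2, Mul(-1, Add(Mul(-1, t), Mul(17, P)))) = Add(2, Add(t, Mul(-17, P))) = Add(2, t, Mul(-17, P)))
Function('y')(l, p) = Add(Mul(-671, p), Mul(503, l)) (Function('y')(l, p) = Add(Mul(503, l), Mul(-671, p)) = Add(Mul(-671, p), Mul(503, l)))
Add(303228, Pow(Function('y')(Function('u')(-21, -12), 651), -1)) = Add(303228, Pow(Add(Mul(-671, 651), Mul(503, Add(2, -12, Mul(-17, -21)))), -1)) = Add(303228, Pow(Add(-436821, Mul(503, Add(2, -12, 357))), -1)) = Add(303228, Pow(Add(-436821, Mul(503, 347)), -1)) = Add(303228, Pow(Add(-436821, 174541), -1)) = Add(303228, Pow(-262280, -1)) = Add(303228, Rational(-1, 262280)) = Rational(79530639839, 262280)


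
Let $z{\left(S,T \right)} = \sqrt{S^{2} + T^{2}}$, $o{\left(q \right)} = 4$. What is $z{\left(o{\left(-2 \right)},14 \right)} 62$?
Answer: $124 \sqrt{53} \approx 902.73$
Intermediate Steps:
$z{\left(o{\left(-2 \right)},14 \right)} 62 = \sqrt{4^{2} + 14^{2}} \cdot 62 = \sqrt{16 + 196} \cdot 62 = \sqrt{212} \cdot 62 = 2 \sqrt{53} \cdot 62 = 124 \sqrt{53}$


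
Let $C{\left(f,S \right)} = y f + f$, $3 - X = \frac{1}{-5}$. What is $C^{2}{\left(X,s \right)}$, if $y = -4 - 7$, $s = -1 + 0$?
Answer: $1024$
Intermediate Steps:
$s = -1$
$y = -11$ ($y = -4 - 7 = -11$)
$X = \frac{16}{5}$ ($X = 3 - \frac{1}{-5} = 3 - - \frac{1}{5} = 3 + \frac{1}{5} = \frac{16}{5} \approx 3.2$)
$C{\left(f,S \right)} = - 10 f$ ($C{\left(f,S \right)} = - 11 f + f = - 10 f$)
$C^{2}{\left(X,s \right)} = \left(\left(-10\right) \frac{16}{5}\right)^{2} = \left(-32\right)^{2} = 1024$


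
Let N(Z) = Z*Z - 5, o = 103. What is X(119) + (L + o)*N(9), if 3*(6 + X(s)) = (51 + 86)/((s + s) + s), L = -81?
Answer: 1784423/1071 ≈ 1666.1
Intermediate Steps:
N(Z) = -5 + Z² (N(Z) = Z² - 5 = -5 + Z²)
X(s) = -6 + 137/(9*s) (X(s) = -6 + ((51 + 86)/((s + s) + s))/3 = -6 + (137/(2*s + s))/3 = -6 + (137/((3*s)))/3 = -6 + (137*(1/(3*s)))/3 = -6 + (137/(3*s))/3 = -6 + 137/(9*s))
X(119) + (L + o)*N(9) = (-6 + (137/9)/119) + (-81 + 103)*(-5 + 9²) = (-6 + (137/9)*(1/119)) + 22*(-5 + 81) = (-6 + 137/1071) + 22*76 = -6289/1071 + 1672 = 1784423/1071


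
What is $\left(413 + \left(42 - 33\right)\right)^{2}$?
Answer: $178084$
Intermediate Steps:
$\left(413 + \left(42 - 33\right)\right)^{2} = \left(413 + 9\right)^{2} = 422^{2} = 178084$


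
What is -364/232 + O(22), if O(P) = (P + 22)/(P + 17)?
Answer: -997/2262 ≈ -0.44076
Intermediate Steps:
O(P) = (22 + P)/(17 + P)
-364/232 + O(22) = -364/232 + (22 + 22)/(17 + 22) = -364*1/232 + 44/39 = -91/58 + (1/39)*44 = -91/58 + 44/39 = -997/2262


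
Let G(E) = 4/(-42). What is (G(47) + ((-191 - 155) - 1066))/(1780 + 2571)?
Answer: -29654/91371 ≈ -0.32454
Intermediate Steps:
G(E) = -2/21 (G(E) = 4*(-1/42) = -2/21)
(G(47) + ((-191 - 155) - 1066))/(1780 + 2571) = (-2/21 + ((-191 - 155) - 1066))/(1780 + 2571) = (-2/21 + (-346 - 1066))/4351 = (-2/21 - 1412)*(1/4351) = -29654/21*1/4351 = -29654/91371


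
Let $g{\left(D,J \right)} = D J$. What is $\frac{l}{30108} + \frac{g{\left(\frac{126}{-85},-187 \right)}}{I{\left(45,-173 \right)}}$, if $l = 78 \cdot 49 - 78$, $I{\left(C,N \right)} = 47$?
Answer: $\frac{273138}{45355} \approx 6.0222$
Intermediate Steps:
$l = 3744$ ($l = 3822 - 78 = 3744$)
$\frac{l}{30108} + \frac{g{\left(\frac{126}{-85},-187 \right)}}{I{\left(45,-173 \right)}} = \frac{3744}{30108} + \frac{\frac{126}{-85} \left(-187\right)}{47} = 3744 \cdot \frac{1}{30108} + 126 \left(- \frac{1}{85}\right) \left(-187\right) \frac{1}{47} = \frac{24}{193} + \left(- \frac{126}{85}\right) \left(-187\right) \frac{1}{47} = \frac{24}{193} + \frac{1386}{5} \cdot \frac{1}{47} = \frac{24}{193} + \frac{1386}{235} = \frac{273138}{45355}$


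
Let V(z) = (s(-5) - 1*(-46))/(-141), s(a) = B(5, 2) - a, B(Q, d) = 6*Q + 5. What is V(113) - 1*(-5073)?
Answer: 715207/141 ≈ 5072.4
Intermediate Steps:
B(Q, d) = 5 + 6*Q
s(a) = 35 - a (s(a) = (5 + 6*5) - a = (5 + 30) - a = 35 - a)
V(z) = -86/141 (V(z) = ((35 - 1*(-5)) - 1*(-46))/(-141) = ((35 + 5) + 46)*(-1/141) = (40 + 46)*(-1/141) = 86*(-1/141) = -86/141)
V(113) - 1*(-5073) = -86/141 - 1*(-5073) = -86/141 + 5073 = 715207/141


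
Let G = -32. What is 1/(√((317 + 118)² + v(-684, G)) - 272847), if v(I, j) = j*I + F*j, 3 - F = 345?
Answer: -90949/24815087784 - √24673/24815087784 ≈ -3.6714e-6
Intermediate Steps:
F = -342 (F = 3 - 1*345 = 3 - 345 = -342)
v(I, j) = -342*j + I*j (v(I, j) = j*I - 342*j = I*j - 342*j = -342*j + I*j)
1/(√((317 + 118)² + v(-684, G)) - 272847) = 1/(√((317 + 118)² - 32*(-342 - 684)) - 272847) = 1/(√(435² - 32*(-1026)) - 272847) = 1/(√(189225 + 32832) - 272847) = 1/(√222057 - 272847) = 1/(3*√24673 - 272847) = 1/(-272847 + 3*√24673)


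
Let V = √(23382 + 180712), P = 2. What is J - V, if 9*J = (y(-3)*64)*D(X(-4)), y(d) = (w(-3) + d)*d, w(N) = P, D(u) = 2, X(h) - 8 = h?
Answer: 128/3 - √204094 ≈ -409.10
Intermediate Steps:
X(h) = 8 + h
w(N) = 2
y(d) = d*(2 + d) (y(d) = (2 + d)*d = d*(2 + d))
V = √204094 ≈ 451.77
J = 128/3 (J = ((-3*(2 - 3)*64)*2)/9 = ((-3*(-1)*64)*2)/9 = ((3*64)*2)/9 = (192*2)/9 = (⅑)*384 = 128/3 ≈ 42.667)
J - V = 128/3 - √204094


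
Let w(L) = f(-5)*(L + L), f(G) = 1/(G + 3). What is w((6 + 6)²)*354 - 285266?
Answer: -336242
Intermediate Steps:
f(G) = 1/(3 + G)
w(L) = -L (w(L) = (L + L)/(3 - 5) = (2*L)/(-2) = -L)
w((6 + 6)²)*354 - 285266 = -(6 + 6)²*354 - 285266 = -1*12²*354 - 285266 = -1*144*354 - 285266 = -144*354 - 285266 = -50976 - 285266 = -336242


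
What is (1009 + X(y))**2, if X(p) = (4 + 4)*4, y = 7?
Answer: 1083681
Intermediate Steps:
X(p) = 32 (X(p) = 8*4 = 32)
(1009 + X(y))**2 = (1009 + 32)**2 = 1041**2 = 1083681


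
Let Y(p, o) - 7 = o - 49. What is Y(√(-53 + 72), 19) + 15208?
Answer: 15185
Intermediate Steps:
Y(p, o) = -42 + o (Y(p, o) = 7 + (o - 49) = 7 + (-49 + o) = -42 + o)
Y(√(-53 + 72), 19) + 15208 = (-42 + 19) + 15208 = -23 + 15208 = 15185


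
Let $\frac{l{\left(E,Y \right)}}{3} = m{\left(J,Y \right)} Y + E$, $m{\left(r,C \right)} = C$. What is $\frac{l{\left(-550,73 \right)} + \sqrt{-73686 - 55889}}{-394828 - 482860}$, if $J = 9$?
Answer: $- \frac{14337}{877688} - \frac{5 i \sqrt{5183}}{877688} \approx -0.016335 - 0.00041013 i$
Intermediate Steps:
$l{\left(E,Y \right)} = 3 E + 3 Y^{2}$ ($l{\left(E,Y \right)} = 3 \left(Y Y + E\right) = 3 \left(Y^{2} + E\right) = 3 \left(E + Y^{2}\right) = 3 E + 3 Y^{2}$)
$\frac{l{\left(-550,73 \right)} + \sqrt{-73686 - 55889}}{-394828 - 482860} = \frac{\left(3 \left(-550\right) + 3 \cdot 73^{2}\right) + \sqrt{-73686 - 55889}}{-394828 - 482860} = \frac{\left(-1650 + 3 \cdot 5329\right) + \sqrt{-129575}}{-877688} = \left(\left(-1650 + 15987\right) + 5 i \sqrt{5183}\right) \left(- \frac{1}{877688}\right) = \left(14337 + 5 i \sqrt{5183}\right) \left(- \frac{1}{877688}\right) = - \frac{14337}{877688} - \frac{5 i \sqrt{5183}}{877688}$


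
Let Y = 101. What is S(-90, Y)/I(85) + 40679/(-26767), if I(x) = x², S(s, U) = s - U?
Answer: -299018272/193391575 ≈ -1.5462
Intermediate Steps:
S(-90, Y)/I(85) + 40679/(-26767) = (-90 - 1*101)/(85²) + 40679/(-26767) = (-90 - 101)/7225 + 40679*(-1/26767) = -191*1/7225 - 40679/26767 = -191/7225 - 40679/26767 = -299018272/193391575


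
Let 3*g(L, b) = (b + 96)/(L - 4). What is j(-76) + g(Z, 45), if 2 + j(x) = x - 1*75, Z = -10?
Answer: -2189/14 ≈ -156.36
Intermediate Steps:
j(x) = -77 + x (j(x) = -2 + (x - 1*75) = -2 + (x - 75) = -2 + (-75 + x) = -77 + x)
g(L, b) = (96 + b)/(3*(-4 + L)) (g(L, b) = ((b + 96)/(L - 4))/3 = ((96 + b)/(-4 + L))/3 = (96 + b)/(3*(-4 + L)))
j(-76) + g(Z, 45) = (-77 - 76) + (96 + 45)/(3*(-4 - 10)) = -153 + (1/3)*141/(-14) = -153 + (1/3)*(-1/14)*141 = -153 - 47/14 = -2189/14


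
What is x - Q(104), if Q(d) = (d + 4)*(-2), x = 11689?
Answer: 11905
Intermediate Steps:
Q(d) = -8 - 2*d (Q(d) = (4 + d)*(-2) = -8 - 2*d)
x - Q(104) = 11689 - (-8 - 2*104) = 11689 - (-8 - 208) = 11689 - 1*(-216) = 11689 + 216 = 11905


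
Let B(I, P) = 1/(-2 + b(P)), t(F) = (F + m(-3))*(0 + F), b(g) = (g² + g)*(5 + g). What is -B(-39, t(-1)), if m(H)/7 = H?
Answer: -1/13660 ≈ -7.3206e-5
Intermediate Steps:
m(H) = 7*H
b(g) = (5 + g)*(g + g²) (b(g) = (g + g²)*(5 + g) = (5 + g)*(g + g²))
t(F) = F*(-21 + F) (t(F) = (F + 7*(-3))*(0 + F) = (F - 21)*F = (-21 + F)*F = F*(-21 + F))
B(I, P) = 1/(-2 + P*(5 + P² + 6*P))
-B(-39, t(-1)) = -1/(-2 + (-(-21 - 1))*(5 + (-(-21 - 1))² + 6*(-(-21 - 1)))) = -1/(-2 + (-1*(-22))*(5 + (-1*(-22))² + 6*(-1*(-22)))) = -1/(-2 + 22*(5 + 22² + 6*22)) = -1/(-2 + 22*(5 + 484 + 132)) = -1/(-2 + 22*621) = -1/(-2 + 13662) = -1/13660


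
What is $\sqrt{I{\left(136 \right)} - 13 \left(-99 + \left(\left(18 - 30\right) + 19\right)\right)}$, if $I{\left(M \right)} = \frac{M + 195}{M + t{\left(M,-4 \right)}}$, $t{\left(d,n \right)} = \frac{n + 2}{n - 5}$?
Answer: $\frac{5 \sqrt{72053246}}{1226} \approx 34.618$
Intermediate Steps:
$t{\left(d,n \right)} = \frac{2 + n}{-5 + n}$
$I{\left(M \right)} = \frac{195 + M}{\frac{2}{9} + M}$ ($I{\left(M \right)} = \frac{M + 195}{M + \frac{2 - 4}{-5 - 4}} = \frac{195 + M}{M + \frac{1}{-9} \left(-2\right)} = \frac{195 + M}{M - - \frac{2}{9}} = \frac{195 + M}{M + \frac{2}{9}} = \frac{195 + M}{\frac{2}{9} + M}$)
$\sqrt{I{\left(136 \right)} - 13 \left(-99 + \left(\left(18 - 30\right) + 19\right)\right)} = \sqrt{\frac{9 \left(195 + 136\right)}{2 + 9 \cdot 136} - 13 \left(-99 + \left(\left(18 - 30\right) + 19\right)\right)} = \sqrt{9 \frac{1}{2 + 1224} \cdot 331 - 13 \left(-99 + \left(-12 + 19\right)\right)} = \sqrt{9 \cdot \frac{1}{1226} \cdot 331 - 13 \left(-99 + 7\right)} = \sqrt{9 \cdot \frac{1}{1226} \cdot 331 - -1196} = \sqrt{\frac{2979}{1226} + 1196} = \sqrt{\frac{1469275}{1226}} = \frac{5 \sqrt{72053246}}{1226}$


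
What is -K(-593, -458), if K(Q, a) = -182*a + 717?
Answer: -84073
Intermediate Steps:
K(Q, a) = 717 - 182*a
-K(-593, -458) = -(717 - 182*(-458)) = -(717 + 83356) = -1*84073 = -84073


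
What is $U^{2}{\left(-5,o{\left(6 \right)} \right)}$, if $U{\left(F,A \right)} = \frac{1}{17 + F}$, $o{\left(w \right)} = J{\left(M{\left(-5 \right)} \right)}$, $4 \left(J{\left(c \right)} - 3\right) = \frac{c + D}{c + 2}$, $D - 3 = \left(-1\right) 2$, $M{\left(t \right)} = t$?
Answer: $\frac{1}{144} \approx 0.0069444$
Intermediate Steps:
$D = 1$ ($D = 3 - 2 = 1$)
$J{\left(c \right)} = 3 + \frac{1 + c}{4 \left(2 + c\right)}$ ($J{\left(c \right)} = 3 + \frac{\left(c + 1\right) \frac{1}{c + 2}}{4} = 3 + \frac{\left(1 + c\right) \frac{1}{2 + c}}{4} = 3 + \frac{\frac{1}{2 + c} \left(1 + c\right)}{4} = 3 + \frac{1 + c}{4 \left(2 + c\right)}$)
$o{\left(w \right)} = \frac{10}{3}$ ($o{\left(w \right)} = \frac{25 + 13 \left(-5\right)}{4 \left(2 - 5\right)} = \frac{25 - 65}{4 \left(-3\right)} = \frac{1}{4} \left(- \frac{1}{3}\right) \left(-40\right) = \frac{10}{3}$)
$U^{2}{\left(-5,o{\left(6 \right)} \right)} = \left(\frac{1}{17 - 5}\right)^{2} = \left(\frac{1}{12}\right)^{2} = \frac{1}{144}$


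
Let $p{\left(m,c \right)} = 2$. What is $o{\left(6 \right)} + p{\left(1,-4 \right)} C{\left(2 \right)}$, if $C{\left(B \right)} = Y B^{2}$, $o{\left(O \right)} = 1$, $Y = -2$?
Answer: $-15$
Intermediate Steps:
$C{\left(B \right)} = - 2 B^{2}$
$o{\left(6 \right)} + p{\left(1,-4 \right)} C{\left(2 \right)} = 1 + 2 \left(- 2 \cdot 2^{2}\right) = 1 + 2 \left(\left(-2\right) 4\right) = 1 + 2 \left(-8\right) = 1 - 16 = -15$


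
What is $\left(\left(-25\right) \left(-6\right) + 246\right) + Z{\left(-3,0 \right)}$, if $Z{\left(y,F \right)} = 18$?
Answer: $414$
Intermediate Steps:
$\left(\left(-25\right) \left(-6\right) + 246\right) + Z{\left(-3,0 \right)} = \left(\left(-25\right) \left(-6\right) + 246\right) + 18 = \left(150 + 246\right) + 18 = 396 + 18 = 414$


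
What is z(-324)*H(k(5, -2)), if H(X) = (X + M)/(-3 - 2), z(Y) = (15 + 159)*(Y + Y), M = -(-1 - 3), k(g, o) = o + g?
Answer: 789264/5 ≈ 1.5785e+5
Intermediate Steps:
k(g, o) = g + o
M = 4 (M = -1*(-4) = 4)
z(Y) = 348*Y (z(Y) = 174*(2*Y) = 348*Y)
H(X) = -⅘ - X/5 (H(X) = (X + 4)/(-3 - 2) = (4 + X)/(-5) = (4 + X)*(-⅕) = -⅘ - X/5)
z(-324)*H(k(5, -2)) = (348*(-324))*(-⅘ - (5 - 2)/5) = -112752*(-⅘ - ⅕*3) = -112752*(-⅘ - ⅗) = -112752*(-7/5) = 789264/5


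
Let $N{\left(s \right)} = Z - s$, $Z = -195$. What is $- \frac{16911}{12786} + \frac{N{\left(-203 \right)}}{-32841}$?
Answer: $- \frac{185158813}{139968342} \approx -1.3229$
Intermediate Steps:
$N{\left(s \right)} = -195 - s$
$- \frac{16911}{12786} + \frac{N{\left(-203 \right)}}{-32841} = - \frac{16911}{12786} + \frac{-195 - -203}{-32841} = \left(-16911\right) \frac{1}{12786} + \left(-195 + 203\right) \left(- \frac{1}{32841}\right) = - \frac{5637}{4262} + 8 \left(- \frac{1}{32841}\right) = - \frac{5637}{4262} - \frac{8}{32841} = - \frac{185158813}{139968342}$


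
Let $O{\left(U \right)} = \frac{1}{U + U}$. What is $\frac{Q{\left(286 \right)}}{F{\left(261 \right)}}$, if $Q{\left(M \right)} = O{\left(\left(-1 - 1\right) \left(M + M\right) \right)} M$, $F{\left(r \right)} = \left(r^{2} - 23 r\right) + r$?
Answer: $- \frac{1}{499032} \approx -2.0039 \cdot 10^{-6}$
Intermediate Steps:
$F{\left(r \right)} = r^{2} - 22 r$
$O{\left(U \right)} = \frac{1}{2 U}$
$Q{\left(M \right)} = - \frac{1}{8}$ ($Q{\left(M \right)} = \frac{1}{2 \left(-1 - 1\right) \left(M + M\right)} M = \frac{1}{2 \left(- 2 \cdot 2 M\right)} M = \frac{1}{2 \left(- 4 M\right)} M = \frac{\left(- \frac{1}{4}\right) \frac{1}{M}}{2} M = - \frac{1}{8 M} M = - \frac{1}{8}$)
$\frac{Q{\left(286 \right)}}{F{\left(261 \right)}} = - \frac{1}{8 \cdot 261 \left(-22 + 261\right)} = - \frac{1}{8 \cdot 261 \cdot 239} = - \frac{1}{8 \cdot 62379} = \left(- \frac{1}{8}\right) \frac{1}{62379} = - \frac{1}{499032}$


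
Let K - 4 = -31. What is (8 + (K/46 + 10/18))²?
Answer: 10883401/171396 ≈ 63.499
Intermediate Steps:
K = -27 (K = 4 - 31 = -27)
(8 + (K/46 + 10/18))² = (8 + (-27/46 + 10/18))² = (8 + (-27*1/46 + 10*(1/18)))² = (8 + (-27/46 + 5/9))² = (8 - 13/414)² = (3299/414)² = 10883401/171396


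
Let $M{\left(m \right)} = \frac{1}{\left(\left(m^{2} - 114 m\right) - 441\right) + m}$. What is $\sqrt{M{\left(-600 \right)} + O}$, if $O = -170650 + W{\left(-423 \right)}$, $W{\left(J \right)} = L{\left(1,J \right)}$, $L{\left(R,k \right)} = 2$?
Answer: $\frac{i \sqrt{31166419472585529}}{427359} \approx 413.1 i$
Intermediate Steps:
$W{\left(J \right)} = 2$
$M{\left(m \right)} = \frac{1}{-441 + m^{2} - 113 m}$ ($M{\left(m \right)} = \frac{1}{\left(-441 + m^{2} - 114 m\right) + m} = \frac{1}{-441 + m^{2} - 113 m}$)
$O = -170648$ ($O = -170650 + 2 = -170648$)
$\sqrt{M{\left(-600 \right)} + O} = \sqrt{\frac{1}{-441 + \left(-600\right)^{2} - -67800} - 170648} = \sqrt{\frac{1}{-441 + 360000 + 67800} - 170648} = \sqrt{\frac{1}{427359} - 170648} = \sqrt{- \frac{72927958631}{427359}} = \frac{i \sqrt{31166419472585529}}{427359}$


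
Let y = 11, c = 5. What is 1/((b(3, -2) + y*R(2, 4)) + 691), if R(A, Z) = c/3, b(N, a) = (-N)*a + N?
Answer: 3/2155 ≈ 0.0013921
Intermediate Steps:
b(N, a) = N - N*a (b(N, a) = -N*a + N = N - N*a)
R(A, Z) = 5/3
1/((b(3, -2) + y*R(2, 4)) + 691) = 1/((3*(1 - 1*(-2)) + 11*(5/3)) + 691) = 1/((3*(1 + 2) + 55/3) + 691) = 1/((3*3 + 55/3) + 691) = 1/((9 + 55/3) + 691) = 1/(82/3 + 691) = 1/(2155/3) = 3/2155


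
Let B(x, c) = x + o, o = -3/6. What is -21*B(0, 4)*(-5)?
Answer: -105/2 ≈ -52.500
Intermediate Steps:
o = -1/2 (o = -3*1/6 = -1/2 ≈ -0.50000)
B(x, c) = -1/2 + x (B(x, c) = x - 1/2 = -1/2 + x)
-21*B(0, 4)*(-5) = -21*(-1/2 + 0)*(-5) = -21*(-1/2)*(-5) = (21/2)*(-5) = -105/2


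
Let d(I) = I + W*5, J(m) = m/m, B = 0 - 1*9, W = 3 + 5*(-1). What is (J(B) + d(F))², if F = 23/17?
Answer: 16900/289 ≈ 58.478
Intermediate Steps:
W = -2 (W = 3 - 5 = -2)
B = -9 (B = 0 - 9 = -9)
J(m) = 1
F = 23/17 (F = 23*(1/17) = 23/17 ≈ 1.3529)
d(I) = -10 + I (d(I) = I - 2*5 = I - 10 = -10 + I)
(J(B) + d(F))² = (1 + (-10 + 23/17))² = (1 - 147/17)² = (-130/17)² = 16900/289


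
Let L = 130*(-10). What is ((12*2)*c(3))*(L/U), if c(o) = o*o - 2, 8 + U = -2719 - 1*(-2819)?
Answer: -54600/23 ≈ -2373.9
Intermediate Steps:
L = -1300
U = 92 (U = -8 + (-2719 - 1*(-2819)) = -8 + (-2719 + 2819) = -8 + 100 = 92)
c(o) = -2 + o² (c(o) = o² - 2 = -2 + o²)
((12*2)*c(3))*(L/U) = ((12*2)*(-2 + 3²))*(-1300/92) = (24*(-2 + 9))*(-1300*1/92) = (24*7)*(-325/23) = 168*(-325/23) = -54600/23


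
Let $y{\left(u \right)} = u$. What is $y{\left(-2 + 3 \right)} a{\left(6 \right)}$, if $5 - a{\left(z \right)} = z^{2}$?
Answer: $-31$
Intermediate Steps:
$a{\left(z \right)} = 5 - z^{2}$
$y{\left(-2 + 3 \right)} a{\left(6 \right)} = \left(-2 + 3\right) \left(5 - 6^{2}\right) = 1 \left(5 - 36\right) = 1 \left(-31\right) = -31$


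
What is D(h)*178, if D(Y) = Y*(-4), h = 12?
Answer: -8544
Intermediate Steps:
D(Y) = -4*Y
D(h)*178 = -4*12*178 = -48*178 = -8544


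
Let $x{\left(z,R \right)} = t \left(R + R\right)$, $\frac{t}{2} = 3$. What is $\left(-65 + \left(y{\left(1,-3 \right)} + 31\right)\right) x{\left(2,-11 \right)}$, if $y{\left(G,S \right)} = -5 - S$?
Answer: $4752$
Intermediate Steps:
$t = 6$ ($t = 2 \cdot 3 = 6$)
$x{\left(z,R \right)} = 12 R$ ($x{\left(z,R \right)} = 6 \left(R + R\right) = 6 \cdot 2 R = 12 R$)
$\left(-65 + \left(y{\left(1,-3 \right)} + 31\right)\right) x{\left(2,-11 \right)} = \left(-65 + \left(\left(-5 - -3\right) + 31\right)\right) 12 \left(-11\right) = \left(-65 + \left(\left(-5 + 3\right) + 31\right)\right) \left(-132\right) = \left(-65 + \left(-2 + 31\right)\right) \left(-132\right) = \left(-65 + 29\right) \left(-132\right) = \left(-36\right) \left(-132\right) = 4752$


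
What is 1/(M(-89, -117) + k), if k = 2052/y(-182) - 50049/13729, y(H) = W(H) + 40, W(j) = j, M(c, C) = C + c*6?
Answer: -974759/652207542 ≈ -0.0014946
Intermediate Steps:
M(c, C) = C + 6*c
y(H) = 40 + H (y(H) = H + 40 = 40 + H)
k = -17639433/974759 (k = 2052/(40 - 182) - 50049/13729 = 2052/(-142) - 50049*1/13729 = 2052*(-1/142) - 50049/13729 = -1026/71 - 50049/13729 = -17639433/974759 ≈ -18.096)
1/(M(-89, -117) + k) = 1/((-117 + 6*(-89)) - 17639433/974759) = 1/((-117 - 534) - 17639433/974759) = 1/(-651 - 17639433/974759) = 1/(-652207542/974759) = -974759/652207542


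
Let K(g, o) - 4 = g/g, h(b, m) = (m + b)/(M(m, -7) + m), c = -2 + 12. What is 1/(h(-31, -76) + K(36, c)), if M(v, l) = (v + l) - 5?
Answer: 164/927 ≈ 0.17691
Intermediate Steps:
c = 10
M(v, l) = -5 + l + v (M(v, l) = (l + v) - 5 = -5 + l + v)
h(b, m) = (b + m)/(-12 + 2*m) (h(b, m) = (m + b)/((-5 - 7 + m) + m) = (b + m)/((-12 + m) + m) = (b + m)/(-12 + 2*m))
K(g, o) = 5 (K(g, o) = 4 + g/g = 4 + 1 = 5)
1/(h(-31, -76) + K(36, c)) = 1/((-31 - 76)/(2*(-6 - 76)) + 5) = 1/((½)*(-107)/(-82) + 5) = 1/((½)*(-1/82)*(-107) + 5) = 1/(107/164 + 5) = 1/(927/164) = 164/927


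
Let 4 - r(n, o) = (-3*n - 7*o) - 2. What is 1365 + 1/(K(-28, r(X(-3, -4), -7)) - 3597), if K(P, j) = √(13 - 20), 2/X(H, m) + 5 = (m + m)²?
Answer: 17660934243/12938416 - I*√7/12938416 ≈ 1365.0 - 2.0449e-7*I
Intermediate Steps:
X(H, m) = 2/(-5 + 4*m²) (X(H, m) = 2/(-5 + (m + m)²) = 2/(-5 + (2*m)²) = 2/(-5 + 4*m²))
r(n, o) = 6 + 3*n + 7*o (r(n, o) = 4 - ((-3*n - 7*o) - 2) = 4 - ((-7*o - 3*n) - 2) = 4 - (-2 - 7*o - 3*n) = 4 + (2 + 3*n + 7*o) = 6 + 3*n + 7*o)
K(P, j) = I*√7 (K(P, j) = √(-7) = I*√7)
1365 + 1/(K(-28, r(X(-3, -4), -7)) - 3597) = 1365 + 1/(I*√7 - 3597) = 1365 + 1/(-3597 + I*√7)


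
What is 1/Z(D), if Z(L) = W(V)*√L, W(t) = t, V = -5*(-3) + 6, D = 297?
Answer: √33/2079 ≈ 0.0027631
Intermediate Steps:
V = 21 (V = 15 + 6 = 21)
Z(L) = 21*√L
1/Z(D) = 1/(21*√297) = 1/(21*(3*√33)) = 1/(63*√33) = √33/2079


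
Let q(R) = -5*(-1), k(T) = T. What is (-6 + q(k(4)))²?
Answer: 1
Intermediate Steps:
q(R) = 5
(-6 + q(k(4)))² = (-6 + 5)² = (-1)² = 1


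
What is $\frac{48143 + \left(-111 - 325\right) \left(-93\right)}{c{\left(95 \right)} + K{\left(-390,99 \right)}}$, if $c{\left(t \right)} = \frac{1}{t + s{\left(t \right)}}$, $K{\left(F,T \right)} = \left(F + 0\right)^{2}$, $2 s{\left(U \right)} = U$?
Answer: $\frac{25276935}{43348502} \approx 0.58311$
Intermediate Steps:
$s{\left(U \right)} = \frac{U}{2}$
$K{\left(F,T \right)} = F^{2}$
$c{\left(t \right)} = \frac{2}{3 t}$ ($c{\left(t \right)} = \frac{1}{t + \frac{t}{2}} = \frac{1}{\frac{3}{2} t} = \frac{2}{3 t}$)
$\frac{48143 + \left(-111 - 325\right) \left(-93\right)}{c{\left(95 \right)} + K{\left(-390,99 \right)}} = \frac{48143 + \left(-111 - 325\right) \left(-93\right)}{\frac{2}{3 \cdot 95} + \left(-390\right)^{2}} = \frac{48143 - -40548}{\frac{2}{3} \cdot \frac{1}{95} + 152100} = \frac{48143 + 40548}{\frac{2}{285} + 152100} = \frac{88691}{\frac{43348502}{285}} = 88691 \cdot \frac{285}{43348502} = \frac{25276935}{43348502}$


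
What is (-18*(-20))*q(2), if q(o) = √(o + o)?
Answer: 720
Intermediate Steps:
q(o) = √2*√o (q(o) = √(2*o) = √2*√o)
(-18*(-20))*q(2) = (-18*(-20))*(√2*√2) = 360*2 = 720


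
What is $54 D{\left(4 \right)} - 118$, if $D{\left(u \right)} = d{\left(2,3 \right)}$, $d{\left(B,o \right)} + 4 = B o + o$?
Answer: $152$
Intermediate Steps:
$d{\left(B,o \right)} = -4 + o + B o$ ($d{\left(B,o \right)} = -4 + \left(B o + o\right) = -4 + \left(o + B o\right) = -4 + o + B o$)
$D{\left(u \right)} = 5$ ($D{\left(u \right)} = -4 + 3 + 2 \cdot 3 = -4 + 3 + 6 = 5$)
$54 D{\left(4 \right)} - 118 = 54 \cdot 5 - 118 = 270 - 118 = 152$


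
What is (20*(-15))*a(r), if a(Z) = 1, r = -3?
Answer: -300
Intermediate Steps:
(20*(-15))*a(r) = (20*(-15))*1 = -300*1 = -300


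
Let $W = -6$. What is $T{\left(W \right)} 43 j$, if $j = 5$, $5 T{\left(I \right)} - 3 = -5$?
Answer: $-86$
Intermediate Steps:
$T{\left(I \right)} = - \frac{2}{5}$ ($T{\left(I \right)} = \frac{3}{5} + \frac{1}{5} \left(-5\right) = \frac{3}{5} - 1 = - \frac{2}{5}$)
$T{\left(W \right)} 43 j = \left(- \frac{2}{5}\right) 43 \cdot 5 = \left(- \frac{86}{5}\right) 5 = -86$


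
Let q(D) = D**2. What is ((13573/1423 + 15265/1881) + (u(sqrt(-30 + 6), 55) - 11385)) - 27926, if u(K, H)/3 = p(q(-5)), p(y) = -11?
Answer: -105263376164/2676663 ≈ -39326.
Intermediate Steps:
u(K, H) = -33 (u(K, H) = 3*(-11) = -33)
((13573/1423 + 15265/1881) + (u(sqrt(-30 + 6), 55) - 11385)) - 27926 = ((13573/1423 + 15265/1881) + (-33 - 11385)) - 27926 = ((13573*(1/1423) + 15265*(1/1881)) - 11418) - 27926 = ((13573/1423 + 15265/1881) - 11418) - 27926 = (47252908/2676663 - 11418) - 27926 = -30514885226/2676663 - 27926 = -105263376164/2676663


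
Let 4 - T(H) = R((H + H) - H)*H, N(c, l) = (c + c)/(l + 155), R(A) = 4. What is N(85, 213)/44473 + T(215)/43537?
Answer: -538536519/27404974168 ≈ -0.019651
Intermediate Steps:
N(c, l) = 2*c/(155 + l) (N(c, l) = (2*c)/(155 + l) = 2*c/(155 + l))
T(H) = 4 - 4*H
N(85, 213)/44473 + T(215)/43537 = (2*85/(155 + 213))/44473 + (4 - 4*215)/43537 = (2*85/368)*(1/44473) + (4 - 860)*(1/43537) = (2*85*(1/368))*(1/44473) - 856*1/43537 = (85/184)*(1/44473) - 856/43537 = 85/8183032 - 856/43537 = -538536519/27404974168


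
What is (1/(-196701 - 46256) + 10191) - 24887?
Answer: -3570496073/242957 ≈ -14696.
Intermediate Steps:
(1/(-196701 - 46256) + 10191) - 24887 = (1/(-242957) + 10191) - 24887 = (-1/242957 + 10191) - 24887 = 2475974786/242957 - 24887 = -3570496073/242957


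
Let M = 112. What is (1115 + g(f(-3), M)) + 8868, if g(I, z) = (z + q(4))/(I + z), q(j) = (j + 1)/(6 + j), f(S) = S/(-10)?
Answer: 11212034/1123 ≈ 9984.0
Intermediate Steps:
f(S) = -S/10 (f(S) = S*(-⅒) = -S/10)
q(j) = (1 + j)/(6 + j)
g(I, z) = (½ + z)/(I + z) (g(I, z) = (z + (1 + 4)/(6 + 4))/(I + z) = (z + 5/10)/(I + z) = (z + (⅒)*5)/(I + z) = (z + ½)/(I + z) = (½ + z)/(I + z))
(1115 + g(f(-3), M)) + 8868 = (1115 + (½ + 112)/(-⅒*(-3) + 112)) + 8868 = (1115 + (225/2)/(3/10 + 112)) + 8868 = (1115 + (225/2)/(1123/10)) + 8868 = (1115 + (10/1123)*(225/2)) + 8868 = (1115 + 1125/1123) + 8868 = 1253270/1123 + 8868 = 11212034/1123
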